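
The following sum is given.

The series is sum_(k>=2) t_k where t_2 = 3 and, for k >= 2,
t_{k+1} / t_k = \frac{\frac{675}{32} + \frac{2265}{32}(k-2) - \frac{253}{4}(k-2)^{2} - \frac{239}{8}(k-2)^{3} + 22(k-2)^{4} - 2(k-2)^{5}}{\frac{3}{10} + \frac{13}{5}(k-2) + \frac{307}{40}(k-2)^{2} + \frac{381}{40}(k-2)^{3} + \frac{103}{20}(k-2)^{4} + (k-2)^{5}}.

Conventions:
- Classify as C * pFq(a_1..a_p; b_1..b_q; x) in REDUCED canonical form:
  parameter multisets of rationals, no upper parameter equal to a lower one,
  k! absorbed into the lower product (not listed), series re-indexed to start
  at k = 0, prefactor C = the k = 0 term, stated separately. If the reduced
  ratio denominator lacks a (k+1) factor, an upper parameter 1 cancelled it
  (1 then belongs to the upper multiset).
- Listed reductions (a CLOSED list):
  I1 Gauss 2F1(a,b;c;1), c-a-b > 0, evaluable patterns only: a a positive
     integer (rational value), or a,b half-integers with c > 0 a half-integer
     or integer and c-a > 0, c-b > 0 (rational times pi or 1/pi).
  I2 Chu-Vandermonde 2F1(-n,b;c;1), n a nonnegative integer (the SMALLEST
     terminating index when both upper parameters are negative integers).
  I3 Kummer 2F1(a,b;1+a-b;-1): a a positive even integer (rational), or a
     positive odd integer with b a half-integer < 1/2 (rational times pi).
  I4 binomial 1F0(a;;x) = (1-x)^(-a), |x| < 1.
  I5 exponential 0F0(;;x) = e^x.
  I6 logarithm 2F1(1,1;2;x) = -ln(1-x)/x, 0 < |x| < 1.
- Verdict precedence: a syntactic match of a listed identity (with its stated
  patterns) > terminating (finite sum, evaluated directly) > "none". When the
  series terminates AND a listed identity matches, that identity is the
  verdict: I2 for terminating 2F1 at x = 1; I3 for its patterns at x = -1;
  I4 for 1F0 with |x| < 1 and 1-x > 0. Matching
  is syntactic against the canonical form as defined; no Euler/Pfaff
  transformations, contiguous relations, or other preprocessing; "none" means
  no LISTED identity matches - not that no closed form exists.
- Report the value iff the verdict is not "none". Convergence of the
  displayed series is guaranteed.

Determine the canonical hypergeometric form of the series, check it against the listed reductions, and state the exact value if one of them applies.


Reduced: x = -2, 3F2, upper = {-9, -\frac{5}{2}, -\frac{5}{4}}, lower = {\frac{2}{5}, 2}, C = 3. Verdict: terminating - upper parameter -9 makes this a finite sum (last index 9), evaluated exactly. Sum: \frac{5891050520689247}{17798344474624}.

Key observation: from the first term 3: the parameter 1/4 appears in both the upper and lower lists and cancels (alongside the other common factor).
Adjacent-term ratio: r(k) = -2 * (k-9) (k-\frac{5}{2}) (k-\frac{5}{4}) / [(k+\frac{2}{5}) (k+2) (k+1)] - rational in k. x = -2; t_0 = 3; negate the roots.


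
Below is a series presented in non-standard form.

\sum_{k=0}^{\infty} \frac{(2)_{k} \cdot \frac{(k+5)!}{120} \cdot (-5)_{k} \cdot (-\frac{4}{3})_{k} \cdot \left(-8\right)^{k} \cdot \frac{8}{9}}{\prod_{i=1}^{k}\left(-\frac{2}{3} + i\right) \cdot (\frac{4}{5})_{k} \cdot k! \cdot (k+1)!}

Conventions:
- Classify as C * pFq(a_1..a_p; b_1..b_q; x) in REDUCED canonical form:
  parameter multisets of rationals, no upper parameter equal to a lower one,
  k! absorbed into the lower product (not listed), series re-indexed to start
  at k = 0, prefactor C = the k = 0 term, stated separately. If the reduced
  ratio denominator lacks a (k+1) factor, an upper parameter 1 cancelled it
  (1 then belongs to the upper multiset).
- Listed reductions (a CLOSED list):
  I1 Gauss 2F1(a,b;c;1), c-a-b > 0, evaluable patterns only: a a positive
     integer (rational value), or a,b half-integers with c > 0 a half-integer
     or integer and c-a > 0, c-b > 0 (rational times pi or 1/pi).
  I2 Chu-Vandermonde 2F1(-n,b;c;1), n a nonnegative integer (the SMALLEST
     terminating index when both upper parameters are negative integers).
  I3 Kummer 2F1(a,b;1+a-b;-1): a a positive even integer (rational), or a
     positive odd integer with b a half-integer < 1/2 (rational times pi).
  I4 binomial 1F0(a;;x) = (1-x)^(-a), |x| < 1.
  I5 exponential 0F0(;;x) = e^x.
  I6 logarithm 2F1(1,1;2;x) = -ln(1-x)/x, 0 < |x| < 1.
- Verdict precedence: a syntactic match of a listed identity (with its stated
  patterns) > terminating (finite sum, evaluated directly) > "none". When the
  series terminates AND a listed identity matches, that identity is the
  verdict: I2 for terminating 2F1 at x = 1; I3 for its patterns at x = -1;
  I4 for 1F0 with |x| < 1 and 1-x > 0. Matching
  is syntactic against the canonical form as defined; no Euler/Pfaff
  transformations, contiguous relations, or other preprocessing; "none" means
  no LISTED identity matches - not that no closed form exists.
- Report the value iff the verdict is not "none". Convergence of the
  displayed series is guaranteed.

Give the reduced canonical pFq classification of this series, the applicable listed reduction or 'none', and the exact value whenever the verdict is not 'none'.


Reduced: x = -8, 3F2, upper = {-5, -\frac{4}{3}, 6}, lower = {\frac{1}{3}, \frac{4}{5}}, C = \frac{8}{9}. Verdict: terminating - upper parameter -5 makes this a finite sum (last index 5), evaluated exactly. Its exact value is \frac{2922111048}{1729}.

Structural cue: from the first term \frac{8}{9}: the factorial ratio (prefactor 8/9) (k+a-1)!/(a-1)! is a rising factorial (a)_k.
Step ratio: r(k) = -8 * (k-5) (k-\frac{4}{3}) (k+6) / [(k+\frac{1}{3}) (k+\frac{4}{5}) (k+1)] - rational in k. x = -8; t_0 = \frac{8}{9}; negate the roots.


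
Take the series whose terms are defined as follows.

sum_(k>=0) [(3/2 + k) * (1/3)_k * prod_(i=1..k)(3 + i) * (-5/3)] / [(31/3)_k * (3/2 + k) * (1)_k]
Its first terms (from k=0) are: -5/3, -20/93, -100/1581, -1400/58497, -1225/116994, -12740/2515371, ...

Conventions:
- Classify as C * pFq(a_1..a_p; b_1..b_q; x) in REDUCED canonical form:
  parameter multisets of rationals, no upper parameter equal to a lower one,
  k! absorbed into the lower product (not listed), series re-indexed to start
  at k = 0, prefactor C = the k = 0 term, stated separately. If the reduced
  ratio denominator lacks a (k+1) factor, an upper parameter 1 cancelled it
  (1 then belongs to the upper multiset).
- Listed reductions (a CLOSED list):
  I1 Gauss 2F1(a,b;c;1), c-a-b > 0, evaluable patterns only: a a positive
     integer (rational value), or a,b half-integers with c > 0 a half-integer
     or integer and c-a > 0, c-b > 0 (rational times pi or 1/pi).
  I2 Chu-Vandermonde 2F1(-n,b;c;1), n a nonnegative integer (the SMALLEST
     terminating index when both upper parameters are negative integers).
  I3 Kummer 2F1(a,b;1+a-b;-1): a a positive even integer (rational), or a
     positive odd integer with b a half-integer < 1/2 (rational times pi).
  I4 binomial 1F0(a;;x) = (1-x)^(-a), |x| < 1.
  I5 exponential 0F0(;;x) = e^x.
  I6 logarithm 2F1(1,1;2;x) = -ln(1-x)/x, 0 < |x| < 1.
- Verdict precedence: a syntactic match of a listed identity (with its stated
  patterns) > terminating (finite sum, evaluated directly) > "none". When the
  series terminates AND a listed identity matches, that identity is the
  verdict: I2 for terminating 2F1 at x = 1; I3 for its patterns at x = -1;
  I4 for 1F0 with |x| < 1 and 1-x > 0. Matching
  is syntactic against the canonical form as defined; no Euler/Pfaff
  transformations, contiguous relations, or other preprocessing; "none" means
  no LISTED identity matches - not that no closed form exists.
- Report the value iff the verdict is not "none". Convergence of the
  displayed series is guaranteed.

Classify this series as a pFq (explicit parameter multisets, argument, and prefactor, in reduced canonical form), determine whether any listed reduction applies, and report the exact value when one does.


x = 1 here; the reduced form reads 2F1, upper {1/3, 4}, lower {31/3}, C = -5/3. Verdict: Gauss (I1, integer-parameter pattern) fires (x = 1: the Gamma ratio telescopes since c-a-b = 6 > 0 and a = 4 in Z>0). Its exact value is -26125/13122.

The tell: t_0 = -5/3 here, and (1)_k (C = -5/3, x = 1) is k! itself.
Step ratio: r(k) = 1 * (k+1/3) (k+4) / [(k+31/3) (k+1)] ; factor over Q: parameters, x = 1, and C = -5/3.


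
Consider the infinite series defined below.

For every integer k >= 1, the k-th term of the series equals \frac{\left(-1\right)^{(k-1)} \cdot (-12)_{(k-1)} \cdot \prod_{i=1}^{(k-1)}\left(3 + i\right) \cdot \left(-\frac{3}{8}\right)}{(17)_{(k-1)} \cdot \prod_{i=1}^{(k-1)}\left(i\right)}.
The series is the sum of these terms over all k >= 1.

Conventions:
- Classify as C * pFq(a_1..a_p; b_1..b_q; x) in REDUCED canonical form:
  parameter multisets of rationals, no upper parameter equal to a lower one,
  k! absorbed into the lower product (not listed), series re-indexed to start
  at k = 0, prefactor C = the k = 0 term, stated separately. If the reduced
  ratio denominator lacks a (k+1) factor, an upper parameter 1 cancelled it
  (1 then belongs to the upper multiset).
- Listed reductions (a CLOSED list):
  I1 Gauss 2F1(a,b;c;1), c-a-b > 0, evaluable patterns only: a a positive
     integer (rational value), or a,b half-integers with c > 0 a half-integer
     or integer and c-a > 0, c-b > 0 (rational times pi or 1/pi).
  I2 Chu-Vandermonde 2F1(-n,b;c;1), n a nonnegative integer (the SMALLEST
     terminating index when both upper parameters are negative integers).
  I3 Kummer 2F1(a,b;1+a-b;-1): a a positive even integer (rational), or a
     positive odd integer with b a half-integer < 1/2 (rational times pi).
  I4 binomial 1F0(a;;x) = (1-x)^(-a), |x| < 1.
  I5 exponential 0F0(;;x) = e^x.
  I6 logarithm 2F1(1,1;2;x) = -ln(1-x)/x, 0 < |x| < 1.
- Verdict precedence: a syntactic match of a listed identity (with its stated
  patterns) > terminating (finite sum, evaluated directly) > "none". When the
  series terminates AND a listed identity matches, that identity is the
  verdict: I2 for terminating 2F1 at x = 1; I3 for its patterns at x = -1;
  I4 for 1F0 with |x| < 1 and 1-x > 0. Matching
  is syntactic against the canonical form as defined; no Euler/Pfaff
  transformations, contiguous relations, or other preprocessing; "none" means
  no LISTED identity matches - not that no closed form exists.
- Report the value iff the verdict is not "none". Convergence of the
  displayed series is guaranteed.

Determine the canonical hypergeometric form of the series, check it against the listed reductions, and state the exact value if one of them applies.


Canonical form: C = -\frac{3}{8} times 2F1 with upper {-12, 4}, lower {17}, x = -1. Verdict: Kummer (I3) applies (x = -1; c = 17 equals 1+a-b for upper {-12, 4}: listed pattern). Value: -\frac{15}{2}.

Key observation: x = -1 and the product of the first k integers (C = -3/8) is k!.
Ratio: r(k) = -1 * (k-12) (k+4) / [(k+17) (k+1)] - poly over poly, x = -1 from leading terms; C = -\frac{3}{8} at k = 0.


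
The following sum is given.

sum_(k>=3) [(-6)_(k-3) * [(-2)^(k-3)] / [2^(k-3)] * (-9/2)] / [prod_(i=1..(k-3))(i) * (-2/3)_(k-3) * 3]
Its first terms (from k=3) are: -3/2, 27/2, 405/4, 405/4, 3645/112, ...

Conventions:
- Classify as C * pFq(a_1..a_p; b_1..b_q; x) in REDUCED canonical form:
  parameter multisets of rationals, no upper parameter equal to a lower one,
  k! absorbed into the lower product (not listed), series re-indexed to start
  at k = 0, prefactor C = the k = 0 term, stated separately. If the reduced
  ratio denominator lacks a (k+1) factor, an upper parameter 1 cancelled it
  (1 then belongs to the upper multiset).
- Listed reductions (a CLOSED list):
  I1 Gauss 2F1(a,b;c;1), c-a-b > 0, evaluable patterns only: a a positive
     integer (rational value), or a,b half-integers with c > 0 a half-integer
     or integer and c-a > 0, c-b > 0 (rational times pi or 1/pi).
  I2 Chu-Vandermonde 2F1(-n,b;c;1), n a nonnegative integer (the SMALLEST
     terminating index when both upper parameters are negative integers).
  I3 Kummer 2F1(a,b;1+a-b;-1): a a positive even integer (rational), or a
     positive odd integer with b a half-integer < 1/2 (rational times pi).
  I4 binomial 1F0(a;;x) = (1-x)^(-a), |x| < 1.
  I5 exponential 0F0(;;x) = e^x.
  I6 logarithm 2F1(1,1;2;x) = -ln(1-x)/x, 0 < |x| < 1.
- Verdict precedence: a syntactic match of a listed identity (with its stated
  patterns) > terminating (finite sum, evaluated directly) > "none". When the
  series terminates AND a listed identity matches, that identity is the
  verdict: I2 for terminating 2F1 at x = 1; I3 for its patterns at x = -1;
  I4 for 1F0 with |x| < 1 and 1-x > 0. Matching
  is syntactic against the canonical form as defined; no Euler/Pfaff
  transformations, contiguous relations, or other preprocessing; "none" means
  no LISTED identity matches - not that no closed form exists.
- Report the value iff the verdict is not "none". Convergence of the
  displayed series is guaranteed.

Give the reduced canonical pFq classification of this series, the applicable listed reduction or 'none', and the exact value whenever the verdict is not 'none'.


Reduced: x = -1, 1F1, upper = {-6}, lower = {-2/3}, C = -3/2. Verdict: terminating - upper -6 stops the sum at k = 6; the 7 terms are added exactly. Its exact value is 3656019/14560.

Key observation: from the first term -3/2: the product of the first k integers (C = -3/2, x = -1) is k!.
Adjacent-term ratio: r(k) = (-1) * (k-6) / [(k-2/3) (k+1)] - rational in k. x = (-1); t_0 = -3/2; negate the roots.


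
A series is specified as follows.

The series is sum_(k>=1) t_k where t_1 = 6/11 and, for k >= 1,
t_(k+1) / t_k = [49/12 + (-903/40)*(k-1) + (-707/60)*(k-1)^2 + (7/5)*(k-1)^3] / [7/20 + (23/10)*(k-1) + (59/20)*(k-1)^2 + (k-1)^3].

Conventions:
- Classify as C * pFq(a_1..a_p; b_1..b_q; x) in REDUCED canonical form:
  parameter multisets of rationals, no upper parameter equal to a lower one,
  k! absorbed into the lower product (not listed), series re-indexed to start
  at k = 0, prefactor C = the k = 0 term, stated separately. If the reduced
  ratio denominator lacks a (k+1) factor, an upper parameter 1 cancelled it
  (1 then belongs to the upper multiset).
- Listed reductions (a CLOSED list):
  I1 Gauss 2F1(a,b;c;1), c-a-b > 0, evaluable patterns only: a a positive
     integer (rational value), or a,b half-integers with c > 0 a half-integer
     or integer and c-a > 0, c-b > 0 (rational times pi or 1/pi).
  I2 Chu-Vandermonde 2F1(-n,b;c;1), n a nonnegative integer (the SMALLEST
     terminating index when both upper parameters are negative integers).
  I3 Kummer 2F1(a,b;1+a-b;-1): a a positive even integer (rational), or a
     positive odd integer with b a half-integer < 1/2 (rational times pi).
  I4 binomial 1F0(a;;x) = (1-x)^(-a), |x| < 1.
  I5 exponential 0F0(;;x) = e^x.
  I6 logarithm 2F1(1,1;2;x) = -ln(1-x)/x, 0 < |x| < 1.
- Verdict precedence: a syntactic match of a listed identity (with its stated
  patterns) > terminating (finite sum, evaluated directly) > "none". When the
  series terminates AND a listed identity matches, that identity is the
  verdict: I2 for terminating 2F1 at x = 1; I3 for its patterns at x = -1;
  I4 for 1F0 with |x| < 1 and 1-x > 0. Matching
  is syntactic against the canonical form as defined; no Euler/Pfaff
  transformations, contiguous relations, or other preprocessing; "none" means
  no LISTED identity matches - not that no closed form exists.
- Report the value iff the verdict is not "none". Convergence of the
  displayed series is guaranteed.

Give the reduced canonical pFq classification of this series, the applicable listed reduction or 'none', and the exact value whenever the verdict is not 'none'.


x = 7/5 here; the reduced form reads 2F1, upper {-10, -1/6}, lower {1/5}, C = 6/11. Verdict: terminating - upper parameter -10 makes this a finite sum (last index 10), evaluated exactly. Hence: 2967386227291481/1852737810333696.

Structural cue: with t_0 = 6/11, the expanded ratio factors over Q; C = 6/11, x = 7/5, roots give parameters.
Adjacent-term ratio: r(k) = (7/5) * (k-10) (k-1/6) / [(k+1/5) (k+1)] - poly over poly, x = (7/5) from leading terms; C = 6/11 at k = 0.


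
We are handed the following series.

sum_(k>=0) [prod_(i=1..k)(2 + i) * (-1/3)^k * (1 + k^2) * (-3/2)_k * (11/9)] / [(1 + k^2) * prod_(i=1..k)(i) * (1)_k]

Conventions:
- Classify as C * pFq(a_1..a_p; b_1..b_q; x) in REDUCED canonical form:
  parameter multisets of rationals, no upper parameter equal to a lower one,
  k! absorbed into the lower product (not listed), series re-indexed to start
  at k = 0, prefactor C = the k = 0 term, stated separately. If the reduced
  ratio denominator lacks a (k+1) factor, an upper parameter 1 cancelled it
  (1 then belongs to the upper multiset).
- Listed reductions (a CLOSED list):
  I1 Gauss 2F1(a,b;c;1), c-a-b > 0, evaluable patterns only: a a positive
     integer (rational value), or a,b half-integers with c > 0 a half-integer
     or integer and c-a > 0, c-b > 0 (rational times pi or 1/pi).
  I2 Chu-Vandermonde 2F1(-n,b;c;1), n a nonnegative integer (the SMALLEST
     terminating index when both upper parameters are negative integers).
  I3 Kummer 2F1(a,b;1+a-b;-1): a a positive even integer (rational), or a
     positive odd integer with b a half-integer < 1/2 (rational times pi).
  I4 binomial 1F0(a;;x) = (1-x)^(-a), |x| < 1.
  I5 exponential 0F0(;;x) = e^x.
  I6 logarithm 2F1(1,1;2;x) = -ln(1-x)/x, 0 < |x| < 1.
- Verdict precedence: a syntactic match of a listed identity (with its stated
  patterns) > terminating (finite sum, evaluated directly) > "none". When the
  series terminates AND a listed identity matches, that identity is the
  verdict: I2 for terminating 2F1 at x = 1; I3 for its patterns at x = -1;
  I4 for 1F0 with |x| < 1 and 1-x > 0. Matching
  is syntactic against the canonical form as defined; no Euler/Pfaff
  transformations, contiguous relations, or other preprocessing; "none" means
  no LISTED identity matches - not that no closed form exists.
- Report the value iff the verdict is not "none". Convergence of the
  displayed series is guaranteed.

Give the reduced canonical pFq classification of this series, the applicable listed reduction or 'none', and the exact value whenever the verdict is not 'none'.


This is 11/9 * 2F1(-3/2, 3; 1; -1/3) in reduced canonical form. Verdict: none. A 2F1 with upper {-3/2, 3} fits none of I1-I6 at x = -1/3; the sum runs forever.

The tell: with t_0 = 11/9, k^2 + 1 divides numerator and denominator alike; C = 11/9, x = -1/3 after cancelling.
Consecutive-term ratio: r(k) = (-1/3) * (k-3/2) (k+3) / [(k+1) (k+1)] - rational; roots negated = parameters, x = (-1/3), C = 11/9.


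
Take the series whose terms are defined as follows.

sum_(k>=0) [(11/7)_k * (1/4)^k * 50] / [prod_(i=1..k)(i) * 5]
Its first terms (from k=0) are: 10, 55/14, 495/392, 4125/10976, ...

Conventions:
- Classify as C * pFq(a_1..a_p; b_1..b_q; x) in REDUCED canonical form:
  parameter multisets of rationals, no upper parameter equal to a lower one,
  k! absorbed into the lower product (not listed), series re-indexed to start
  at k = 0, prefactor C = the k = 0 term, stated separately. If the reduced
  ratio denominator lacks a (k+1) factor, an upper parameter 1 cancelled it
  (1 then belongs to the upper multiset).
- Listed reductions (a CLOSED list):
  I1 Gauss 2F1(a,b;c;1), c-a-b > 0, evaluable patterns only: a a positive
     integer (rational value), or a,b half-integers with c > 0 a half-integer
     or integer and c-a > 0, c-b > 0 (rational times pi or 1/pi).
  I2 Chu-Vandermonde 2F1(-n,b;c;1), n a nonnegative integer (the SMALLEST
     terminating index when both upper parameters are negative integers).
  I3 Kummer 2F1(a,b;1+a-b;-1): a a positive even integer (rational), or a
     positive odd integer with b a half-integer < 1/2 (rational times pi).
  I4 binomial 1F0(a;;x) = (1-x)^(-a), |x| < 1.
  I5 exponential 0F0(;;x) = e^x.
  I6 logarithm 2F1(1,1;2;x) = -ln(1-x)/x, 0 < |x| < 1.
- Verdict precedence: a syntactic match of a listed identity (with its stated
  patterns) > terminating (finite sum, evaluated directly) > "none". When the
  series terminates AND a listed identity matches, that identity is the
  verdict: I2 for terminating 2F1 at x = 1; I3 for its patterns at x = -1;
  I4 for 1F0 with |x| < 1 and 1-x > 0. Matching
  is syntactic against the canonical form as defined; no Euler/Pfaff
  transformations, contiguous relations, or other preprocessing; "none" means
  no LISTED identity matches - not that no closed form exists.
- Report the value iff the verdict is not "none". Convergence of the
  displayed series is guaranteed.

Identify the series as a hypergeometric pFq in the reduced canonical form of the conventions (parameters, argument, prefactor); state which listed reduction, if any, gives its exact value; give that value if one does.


x = 1/4 here; the reduced form reads 1F0, upper {11/7}, lower {-}, C = 10. Verdict: this is the I4 binomial reduction (the 1F0 binomial series: exponent -11/7, x = 1/4). Its exact value is 10 * (3/4)^(-11/7).

Key observation: x = (1/4) and the product of the first k integers (C = 10, x = 1/4) is k!.
Adjacent-term ratio: r(k) = (1/4) * (k+11/7) / [(k+1)] ; factor over Q: parameters, x = (1/4), and C = 10.


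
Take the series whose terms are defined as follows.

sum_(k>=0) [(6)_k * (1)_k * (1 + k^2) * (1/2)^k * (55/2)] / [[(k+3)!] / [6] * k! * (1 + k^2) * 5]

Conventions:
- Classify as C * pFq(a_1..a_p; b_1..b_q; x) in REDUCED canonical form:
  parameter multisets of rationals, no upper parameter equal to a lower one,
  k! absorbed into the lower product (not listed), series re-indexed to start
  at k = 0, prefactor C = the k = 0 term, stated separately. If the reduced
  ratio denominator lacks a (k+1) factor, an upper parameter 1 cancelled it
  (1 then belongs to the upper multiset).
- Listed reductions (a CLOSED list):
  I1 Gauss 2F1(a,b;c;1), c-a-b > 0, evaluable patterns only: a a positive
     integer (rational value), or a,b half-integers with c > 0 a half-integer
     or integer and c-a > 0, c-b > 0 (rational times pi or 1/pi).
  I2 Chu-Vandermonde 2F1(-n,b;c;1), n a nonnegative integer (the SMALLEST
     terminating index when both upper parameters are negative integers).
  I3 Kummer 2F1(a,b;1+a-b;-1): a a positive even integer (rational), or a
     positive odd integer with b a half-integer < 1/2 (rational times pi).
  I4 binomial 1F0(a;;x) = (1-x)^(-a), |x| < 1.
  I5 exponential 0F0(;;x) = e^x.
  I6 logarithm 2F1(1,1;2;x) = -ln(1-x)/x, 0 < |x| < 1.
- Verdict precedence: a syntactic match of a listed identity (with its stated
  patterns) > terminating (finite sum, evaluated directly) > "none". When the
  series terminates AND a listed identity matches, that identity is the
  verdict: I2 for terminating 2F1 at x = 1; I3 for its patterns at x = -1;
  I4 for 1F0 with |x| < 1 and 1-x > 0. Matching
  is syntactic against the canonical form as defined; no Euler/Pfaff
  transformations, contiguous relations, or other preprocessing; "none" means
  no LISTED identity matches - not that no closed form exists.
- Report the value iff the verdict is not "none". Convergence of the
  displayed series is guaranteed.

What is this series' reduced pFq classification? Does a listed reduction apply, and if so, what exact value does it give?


With C = 11/2: the canonical form is 2F1(1, 6; 4; 1/2). Verdict: no listed reduction: x = 1/2 and upper {1, 6} fail every I1-I6 pattern.

Key step: t_0 being 11/2, k^2 + 1 divides numerator and denominator alike; C = 11/2 after cancelling.
Term ratio: r(k) = (1/2) * (k+1) (k+6) / [(k+4) (k+1)] - rational; roots negated = parameters, x = (1/2), C = 11/2.


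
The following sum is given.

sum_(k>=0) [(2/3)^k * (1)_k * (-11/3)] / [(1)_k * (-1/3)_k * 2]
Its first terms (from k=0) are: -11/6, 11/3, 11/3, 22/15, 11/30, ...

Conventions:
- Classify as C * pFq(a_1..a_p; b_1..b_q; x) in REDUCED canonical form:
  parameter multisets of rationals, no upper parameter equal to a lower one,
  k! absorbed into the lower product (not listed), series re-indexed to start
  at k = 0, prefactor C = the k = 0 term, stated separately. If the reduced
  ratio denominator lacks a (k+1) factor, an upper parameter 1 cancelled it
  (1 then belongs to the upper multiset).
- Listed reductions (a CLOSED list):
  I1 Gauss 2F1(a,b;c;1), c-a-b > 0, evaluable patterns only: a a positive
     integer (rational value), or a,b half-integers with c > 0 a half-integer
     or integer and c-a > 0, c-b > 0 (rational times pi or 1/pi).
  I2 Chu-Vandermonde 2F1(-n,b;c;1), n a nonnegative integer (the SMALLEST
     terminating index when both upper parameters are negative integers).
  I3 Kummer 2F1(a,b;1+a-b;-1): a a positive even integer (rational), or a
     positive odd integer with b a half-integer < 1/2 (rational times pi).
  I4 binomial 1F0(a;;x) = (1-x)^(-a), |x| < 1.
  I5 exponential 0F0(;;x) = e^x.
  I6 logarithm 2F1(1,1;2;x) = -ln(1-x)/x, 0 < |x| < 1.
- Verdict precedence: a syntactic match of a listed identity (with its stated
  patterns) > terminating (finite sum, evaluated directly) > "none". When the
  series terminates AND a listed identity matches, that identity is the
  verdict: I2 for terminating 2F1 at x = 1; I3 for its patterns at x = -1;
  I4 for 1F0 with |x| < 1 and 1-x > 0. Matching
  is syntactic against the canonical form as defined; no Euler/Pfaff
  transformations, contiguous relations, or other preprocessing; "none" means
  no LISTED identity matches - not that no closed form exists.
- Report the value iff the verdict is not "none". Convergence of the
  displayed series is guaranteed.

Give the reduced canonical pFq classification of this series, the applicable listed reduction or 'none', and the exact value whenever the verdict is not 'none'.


The tell: with t_0 = -11/6, (1)_k (C = -11/6, x = 2/3) is k! itself.
Adjacent-term ratio: r(k) = (2/3) * (k+1) / [(k-1/3) (k+1)] - rational; roots negated = parameters, x = (2/3), C = -11/6.

At argument 2/3: a 1F1 with upper {1}, lower {-1/3}, scaled by C = -11/6. Verdict: none (x = 2/3): each listed identity misses the multisets {1} ; {-1/3}.


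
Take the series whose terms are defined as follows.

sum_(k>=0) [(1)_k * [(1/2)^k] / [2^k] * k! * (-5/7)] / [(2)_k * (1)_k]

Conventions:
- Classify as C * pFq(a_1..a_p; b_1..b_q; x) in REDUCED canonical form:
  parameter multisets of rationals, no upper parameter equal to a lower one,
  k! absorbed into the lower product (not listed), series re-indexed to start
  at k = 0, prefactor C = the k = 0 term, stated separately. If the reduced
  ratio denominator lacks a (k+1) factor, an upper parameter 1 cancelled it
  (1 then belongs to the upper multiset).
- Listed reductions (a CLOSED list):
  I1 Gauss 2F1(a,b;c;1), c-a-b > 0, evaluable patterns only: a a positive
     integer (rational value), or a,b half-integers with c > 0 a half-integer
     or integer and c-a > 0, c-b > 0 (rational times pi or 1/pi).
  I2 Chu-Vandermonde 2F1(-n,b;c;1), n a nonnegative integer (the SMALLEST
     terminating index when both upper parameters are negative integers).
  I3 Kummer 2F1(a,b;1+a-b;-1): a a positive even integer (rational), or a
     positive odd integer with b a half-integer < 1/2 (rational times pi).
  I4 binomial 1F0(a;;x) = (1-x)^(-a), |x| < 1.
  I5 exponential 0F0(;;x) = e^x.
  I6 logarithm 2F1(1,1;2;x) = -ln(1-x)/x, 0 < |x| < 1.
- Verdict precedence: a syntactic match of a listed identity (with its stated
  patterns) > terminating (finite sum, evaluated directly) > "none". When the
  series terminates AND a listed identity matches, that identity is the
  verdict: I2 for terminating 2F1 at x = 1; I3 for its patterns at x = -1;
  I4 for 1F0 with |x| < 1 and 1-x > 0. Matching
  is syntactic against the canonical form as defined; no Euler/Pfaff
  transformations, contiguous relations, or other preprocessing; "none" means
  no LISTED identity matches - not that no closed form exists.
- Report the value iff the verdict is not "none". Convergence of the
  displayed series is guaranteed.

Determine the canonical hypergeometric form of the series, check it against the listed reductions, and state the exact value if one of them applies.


Classification (C = -5/7): 2F1 with upper {1, 1}, lower {2}, argument x = 1/4. Verdict: the I6 logarithm reduction matches (the logarithm: parameters (1,1;2), x = 1/4). Hence: (20/7) * ln(3/4).

First insight: t_0 being -5/7, the two k-th powers (C = -5/7, x = 1/4) combine into one argument.
Adjacent-term ratio: r(k) = (1/4) * (k+1) (k+1) / [(k+2) (k+1)] - poly over poly, x = (1/4) from leading terms; C = -5/7 at k = 0.


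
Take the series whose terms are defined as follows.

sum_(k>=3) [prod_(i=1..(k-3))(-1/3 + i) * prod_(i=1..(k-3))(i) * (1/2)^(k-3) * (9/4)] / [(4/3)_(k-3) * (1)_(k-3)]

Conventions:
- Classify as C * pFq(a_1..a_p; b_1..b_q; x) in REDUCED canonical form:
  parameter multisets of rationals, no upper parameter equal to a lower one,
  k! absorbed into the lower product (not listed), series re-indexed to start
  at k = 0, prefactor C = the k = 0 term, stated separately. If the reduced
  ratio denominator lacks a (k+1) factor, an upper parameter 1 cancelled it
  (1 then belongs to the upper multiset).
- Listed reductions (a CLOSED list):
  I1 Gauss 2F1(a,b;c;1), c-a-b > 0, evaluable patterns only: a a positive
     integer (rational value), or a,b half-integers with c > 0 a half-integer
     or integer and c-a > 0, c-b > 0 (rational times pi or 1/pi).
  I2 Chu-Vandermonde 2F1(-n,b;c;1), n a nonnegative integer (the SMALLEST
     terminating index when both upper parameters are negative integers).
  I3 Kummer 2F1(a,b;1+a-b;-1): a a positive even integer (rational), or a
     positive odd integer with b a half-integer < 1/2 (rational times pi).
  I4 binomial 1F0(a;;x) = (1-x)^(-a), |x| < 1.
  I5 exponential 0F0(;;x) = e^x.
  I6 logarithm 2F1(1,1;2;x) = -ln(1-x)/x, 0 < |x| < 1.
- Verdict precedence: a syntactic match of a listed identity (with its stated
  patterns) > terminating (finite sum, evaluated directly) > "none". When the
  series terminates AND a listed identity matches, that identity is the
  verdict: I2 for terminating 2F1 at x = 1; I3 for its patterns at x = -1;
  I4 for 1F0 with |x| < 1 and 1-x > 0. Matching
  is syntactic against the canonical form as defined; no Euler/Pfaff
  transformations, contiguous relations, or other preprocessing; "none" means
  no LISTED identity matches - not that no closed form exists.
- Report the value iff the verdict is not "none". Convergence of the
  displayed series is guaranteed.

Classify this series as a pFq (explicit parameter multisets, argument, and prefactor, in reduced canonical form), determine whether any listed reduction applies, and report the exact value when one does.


Key step: x = (1/2) and (1)_k (prefactor 9/4) is k! itself.
Term ratio: r(k) = (1/2) * (k+2/3) (k+1) / [(k+4/3) (k+1)] ; factor over Q: parameters, x = (1/2), and C = 9/4.

With C = 9/4: the canonical form is 2F1(2/3, 1; 4/3; 1/2). Verdict: none. Every listed pattern misses the 2F1 form at 1/2, upper {2/3, 1}.


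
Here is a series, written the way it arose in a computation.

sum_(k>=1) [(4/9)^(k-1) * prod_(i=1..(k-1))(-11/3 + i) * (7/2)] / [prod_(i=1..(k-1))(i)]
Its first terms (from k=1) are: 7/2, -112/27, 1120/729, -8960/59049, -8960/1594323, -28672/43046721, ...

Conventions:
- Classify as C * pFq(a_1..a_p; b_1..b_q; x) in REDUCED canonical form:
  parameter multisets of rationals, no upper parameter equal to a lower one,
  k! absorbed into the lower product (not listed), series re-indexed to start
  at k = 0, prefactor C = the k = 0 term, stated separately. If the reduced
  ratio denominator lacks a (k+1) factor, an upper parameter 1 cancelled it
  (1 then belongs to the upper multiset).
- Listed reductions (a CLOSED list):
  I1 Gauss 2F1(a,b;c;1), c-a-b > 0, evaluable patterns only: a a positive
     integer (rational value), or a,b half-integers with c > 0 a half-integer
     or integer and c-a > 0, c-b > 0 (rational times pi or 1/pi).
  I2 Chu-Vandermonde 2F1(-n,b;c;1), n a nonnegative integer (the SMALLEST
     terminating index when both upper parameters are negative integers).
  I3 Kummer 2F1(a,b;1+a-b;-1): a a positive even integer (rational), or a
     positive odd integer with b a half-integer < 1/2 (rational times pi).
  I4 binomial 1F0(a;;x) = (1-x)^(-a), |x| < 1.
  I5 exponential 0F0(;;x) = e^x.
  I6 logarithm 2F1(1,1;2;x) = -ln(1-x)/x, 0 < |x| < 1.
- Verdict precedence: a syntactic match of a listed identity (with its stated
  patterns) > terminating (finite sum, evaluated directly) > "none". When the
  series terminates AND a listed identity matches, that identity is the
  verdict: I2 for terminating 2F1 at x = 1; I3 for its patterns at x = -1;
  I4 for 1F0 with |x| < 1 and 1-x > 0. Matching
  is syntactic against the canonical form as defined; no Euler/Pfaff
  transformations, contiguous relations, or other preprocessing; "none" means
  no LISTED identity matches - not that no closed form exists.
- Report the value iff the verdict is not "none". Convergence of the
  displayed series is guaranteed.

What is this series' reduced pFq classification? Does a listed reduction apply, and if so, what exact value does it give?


With C = 7/2: the canonical form is 1F0(-8/3; -; 4/9). Verdict: the binomial series (I4) fires (the 1F0 binomial series: exponent 8/3, x = 4/9). Its exact value is (7/2) * (5/9)^(8/3).

The tell: t_0 = 7/2 here, and the running product (C = 7/2) telescopes to a rising factorial.
Step ratio: r(k) = (4/9) * (k-8/3) / [(k+1)] - rational; roots negated = parameters, x = (4/9), C = 7/2.


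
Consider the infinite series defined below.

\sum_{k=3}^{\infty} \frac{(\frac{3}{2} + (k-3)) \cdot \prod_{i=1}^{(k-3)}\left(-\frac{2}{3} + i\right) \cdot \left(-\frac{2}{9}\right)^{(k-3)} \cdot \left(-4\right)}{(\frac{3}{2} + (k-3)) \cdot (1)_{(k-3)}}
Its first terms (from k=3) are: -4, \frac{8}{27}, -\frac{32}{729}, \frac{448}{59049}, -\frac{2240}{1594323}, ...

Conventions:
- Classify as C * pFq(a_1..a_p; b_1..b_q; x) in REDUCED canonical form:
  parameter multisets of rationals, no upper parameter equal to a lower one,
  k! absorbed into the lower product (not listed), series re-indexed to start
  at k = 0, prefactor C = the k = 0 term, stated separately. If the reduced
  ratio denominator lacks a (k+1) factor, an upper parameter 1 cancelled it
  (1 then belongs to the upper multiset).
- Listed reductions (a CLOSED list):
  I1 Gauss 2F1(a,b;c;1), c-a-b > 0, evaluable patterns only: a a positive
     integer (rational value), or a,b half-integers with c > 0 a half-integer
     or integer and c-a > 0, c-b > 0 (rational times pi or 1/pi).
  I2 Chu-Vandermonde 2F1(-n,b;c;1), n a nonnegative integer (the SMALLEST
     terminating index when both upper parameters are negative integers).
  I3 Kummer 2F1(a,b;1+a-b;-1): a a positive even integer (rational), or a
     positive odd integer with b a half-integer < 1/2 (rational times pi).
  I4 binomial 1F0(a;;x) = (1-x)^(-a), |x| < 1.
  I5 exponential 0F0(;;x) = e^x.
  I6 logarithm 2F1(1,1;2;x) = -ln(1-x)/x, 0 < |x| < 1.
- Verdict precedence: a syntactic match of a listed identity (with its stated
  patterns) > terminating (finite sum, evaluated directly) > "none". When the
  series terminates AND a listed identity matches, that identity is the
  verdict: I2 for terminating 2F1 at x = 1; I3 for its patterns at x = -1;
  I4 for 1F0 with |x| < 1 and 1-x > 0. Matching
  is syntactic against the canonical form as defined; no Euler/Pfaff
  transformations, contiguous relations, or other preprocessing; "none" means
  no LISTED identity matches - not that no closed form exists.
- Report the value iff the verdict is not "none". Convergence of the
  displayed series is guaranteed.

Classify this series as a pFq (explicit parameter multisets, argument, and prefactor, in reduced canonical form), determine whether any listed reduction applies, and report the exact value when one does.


With C = -4: the canonical form is 1F0(\frac{1}{3}; -; -\frac{2}{9}). Verdict: the binomial series (I4) applies (the 1F0 binomial series: exponent -1/3, x = -\frac{2}{9}). Its exact value is \left(-4\right) \cdot \left(\frac{11}{9}\right)^{-\frac{1}{3}}.

Structural cue: x = -\frac{2}{9} and striking the common factor k + 3/2 reduces the term (C = -4).
Adjacent-term ratio: r(k) = -\frac{2}{9} * (k+\frac{1}{3}) / [(k+1)] - poly over poly, x = -\frac{2}{9} from leading terms; C = -4 at k = 0.


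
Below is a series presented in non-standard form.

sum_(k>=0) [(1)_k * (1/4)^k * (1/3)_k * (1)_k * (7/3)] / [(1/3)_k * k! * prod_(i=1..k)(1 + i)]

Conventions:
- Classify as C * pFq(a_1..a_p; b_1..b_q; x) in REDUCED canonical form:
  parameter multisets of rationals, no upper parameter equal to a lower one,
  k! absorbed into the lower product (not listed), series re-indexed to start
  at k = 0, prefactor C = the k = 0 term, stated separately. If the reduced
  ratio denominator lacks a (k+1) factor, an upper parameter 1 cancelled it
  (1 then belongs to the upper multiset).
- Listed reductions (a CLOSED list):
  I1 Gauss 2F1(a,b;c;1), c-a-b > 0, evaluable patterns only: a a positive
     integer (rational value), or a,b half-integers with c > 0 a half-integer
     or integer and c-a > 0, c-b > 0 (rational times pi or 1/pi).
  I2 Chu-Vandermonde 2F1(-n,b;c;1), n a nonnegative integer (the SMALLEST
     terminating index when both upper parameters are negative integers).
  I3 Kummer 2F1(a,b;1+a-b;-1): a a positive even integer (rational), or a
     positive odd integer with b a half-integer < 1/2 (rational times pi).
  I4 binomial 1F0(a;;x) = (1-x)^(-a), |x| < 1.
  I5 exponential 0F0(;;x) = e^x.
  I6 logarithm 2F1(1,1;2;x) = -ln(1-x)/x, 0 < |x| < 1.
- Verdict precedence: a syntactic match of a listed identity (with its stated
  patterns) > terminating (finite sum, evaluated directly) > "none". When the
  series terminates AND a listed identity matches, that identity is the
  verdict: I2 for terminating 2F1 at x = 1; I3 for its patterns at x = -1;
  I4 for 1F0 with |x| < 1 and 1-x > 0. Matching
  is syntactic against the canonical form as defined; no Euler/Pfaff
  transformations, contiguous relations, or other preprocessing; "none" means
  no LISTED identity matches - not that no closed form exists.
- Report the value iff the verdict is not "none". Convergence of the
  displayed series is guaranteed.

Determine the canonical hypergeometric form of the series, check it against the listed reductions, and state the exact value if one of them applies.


Canonical form: C = 7/3 times 2F1 with upper {1, 1}, lower {2}, x = 1/4. Verdict at x = 1/4: logarithm (I6) matches (the logarithm: parameters (1,1;2), x = 1/4). Hence: (-28/3) * ln(3/4).

First insight: t_0 = 7/3 here, and the parameter 1/3 appears in both the upper and lower lists and cancels.
Adjacent-term ratio: r(k) = (1/4) * (k+1) (k+1) / [(k+2) (k+1)] - rational in k, leading ratio (1/4); with t_0 = 7/3, classification follows.


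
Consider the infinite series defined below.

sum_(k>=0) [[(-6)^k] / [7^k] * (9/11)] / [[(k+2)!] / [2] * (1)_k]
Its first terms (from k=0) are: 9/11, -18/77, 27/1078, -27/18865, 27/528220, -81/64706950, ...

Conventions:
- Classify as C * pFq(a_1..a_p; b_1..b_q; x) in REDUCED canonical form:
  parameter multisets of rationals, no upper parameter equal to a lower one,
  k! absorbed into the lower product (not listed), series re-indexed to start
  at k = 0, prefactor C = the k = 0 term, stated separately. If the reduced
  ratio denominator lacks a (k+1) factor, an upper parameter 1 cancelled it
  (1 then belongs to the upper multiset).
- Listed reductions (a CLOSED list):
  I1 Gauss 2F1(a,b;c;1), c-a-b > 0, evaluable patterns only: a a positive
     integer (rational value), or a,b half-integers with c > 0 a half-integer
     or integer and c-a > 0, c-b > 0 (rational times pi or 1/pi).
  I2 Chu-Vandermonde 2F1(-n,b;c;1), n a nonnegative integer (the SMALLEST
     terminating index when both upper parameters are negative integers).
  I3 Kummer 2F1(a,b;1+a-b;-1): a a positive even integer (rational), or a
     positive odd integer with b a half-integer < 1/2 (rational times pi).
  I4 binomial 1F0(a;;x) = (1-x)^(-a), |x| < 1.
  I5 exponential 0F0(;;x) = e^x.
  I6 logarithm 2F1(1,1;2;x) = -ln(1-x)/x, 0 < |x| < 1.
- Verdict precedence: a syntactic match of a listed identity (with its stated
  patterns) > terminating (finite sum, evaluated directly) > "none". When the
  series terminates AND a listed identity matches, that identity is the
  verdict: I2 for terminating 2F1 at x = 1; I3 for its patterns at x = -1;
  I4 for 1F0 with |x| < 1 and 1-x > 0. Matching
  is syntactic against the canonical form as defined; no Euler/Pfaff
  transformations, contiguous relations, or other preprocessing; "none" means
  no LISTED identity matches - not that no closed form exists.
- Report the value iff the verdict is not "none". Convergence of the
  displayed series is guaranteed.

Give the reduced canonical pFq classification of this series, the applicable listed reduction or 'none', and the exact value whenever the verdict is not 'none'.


At argument -6/7: a 0F1 with upper {-}, lower {3}, scaled by C = 9/11. Verdict: no listed reduction: x = -6/7 and upper {-} fail every I1-I6 pattern.

Key observation: from the first term 9/11: the two geometric factors (C = 9/11) combine into one argument.
Ratio: r(k) = (-6/7) * 1 / [(k+3) (k+1)] - rational in k. x = (-6/7); t_0 = 9/11; negate the roots.
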